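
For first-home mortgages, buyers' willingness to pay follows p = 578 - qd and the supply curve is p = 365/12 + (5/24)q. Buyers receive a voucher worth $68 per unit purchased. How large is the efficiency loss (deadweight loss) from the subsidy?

Deadweight loss = 55488/29

Pre-subsidy: 578 - q = 365/12 + (5/24)q gives q* = 13142/29 and p* = 3620/29.
With the rebate, buyers effectively pay pb = ps − 68, where ps is the price sellers receive.
On the curves, pb = 578 - q and ps = 365/12 + (5/24)q; the wedge ps − pb = 68 gives 365/12 + (5/24)q − (578 - q) = 68, so q' = 14774/29.
Then pb = 578 − 1·(14774/29) = 1988/29 and ps = 365/12 + (5/24)·(14774/29) = 3960/29.
The subsidy expands output by 14774/29 − 13142/29 = 1632/29 past the efficient level; on those units the gap between marginal cost and willingness to pay runs from 0 up to 68.
DWL = ½ × 68 × 1632/29 = 55488/29.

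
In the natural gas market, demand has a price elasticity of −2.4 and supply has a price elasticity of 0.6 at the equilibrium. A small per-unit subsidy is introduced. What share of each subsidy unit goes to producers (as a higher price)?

Producer share = 0.8

For a small subsidy around the equilibrium, the benefit split depends on the relative slopes, which at a point are proportional to the elasticities.
Buyer share = εs/(εs + |εd|) = 0.6/(0.6 + 2.4) = 0.2; seller share = |εd|/(εs + |εd|) = 0.8.
So producers capture 0.8 of the subsidy.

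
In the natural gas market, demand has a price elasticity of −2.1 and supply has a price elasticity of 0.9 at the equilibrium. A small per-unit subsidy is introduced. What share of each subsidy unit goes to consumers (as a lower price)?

Consumer share = 0.3

For a small subsidy around the equilibrium, the benefit split depends on the relative slopes, which at a point are proportional to the elasticities.
Buyer share = εs/(εs + |εd|) = 0.9/(0.9 + 2.1) = 0.3; seller share = |εd|/(εs + |εd|) = 0.7.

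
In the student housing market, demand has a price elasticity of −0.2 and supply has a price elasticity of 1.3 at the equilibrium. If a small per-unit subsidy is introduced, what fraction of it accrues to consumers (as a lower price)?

For a small subsidy around the equilibrium, the benefit split depends on the relative slopes, which at a point are proportional to the elasticities.
Buyer share = εs/(εs + |εd|) = 1.3/(1.3 + 0.2) = 13/15; seller share = |εd|/(εs + |εd|) = 2/15.

Consumer share = 13/15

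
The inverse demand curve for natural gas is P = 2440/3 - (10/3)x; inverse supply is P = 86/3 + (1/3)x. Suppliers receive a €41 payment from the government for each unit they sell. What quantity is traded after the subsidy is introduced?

x' = 2477/11

Pre-subsidy: 2440/3 - (10/3)x = 86/3 + (1/3)x gives x* = 214 and P* = 100.
With the subsidy, sellers receive Ps = Pb + 41 for each unit, where Pb is the price buyers pay.
On the curves, Pb = 2440/3 - (10/3)x and Ps = 86/3 + (1/3)x; the wedge Ps − Pb = 41 gives 86/3 + (1/3)x − (2440/3 - (10/3)x) = 41, so x' = 2477/11.
Then Pb = 2440/3 − (10/3)·(2477/11) = 690/11 and Ps = 86/3 + (1/3)·(2477/11) = 1141/11.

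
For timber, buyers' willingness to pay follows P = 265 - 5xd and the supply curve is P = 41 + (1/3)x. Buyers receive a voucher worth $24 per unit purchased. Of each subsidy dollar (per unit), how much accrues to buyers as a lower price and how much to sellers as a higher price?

Buyers gain $22.5 per unit; sellers gain $1.5 per unit

Pre-subsidy: 265 - 5x = 41 + (1/3)x gives x* = 42 and P* = 55.
With the rebate, buyers effectively pay Pb = Ps − 24, where Ps is the price sellers receive.
On the curves, Pb = 265 - 5x and Ps = 41 + (1/3)x; the wedge Ps − Pb = 24 gives 41 + (1/3)x − (265 - 5x) = 24, so x' = 46.5.
Then Pb = 265 − 5·46.5 = 32.5 and Ps = 41 + (1/3)·46.5 = 56.5.
Buyers' price falls by P* − Pb = 55 − 32.5 = 22.5; sellers' price rises by Ps − P* = 56.5 − 55 = 1.5.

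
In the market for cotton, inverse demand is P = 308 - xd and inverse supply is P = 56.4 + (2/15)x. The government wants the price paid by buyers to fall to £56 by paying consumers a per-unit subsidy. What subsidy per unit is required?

At a buyer price of 56, quantity demanded is 308 − 1·56 = 252.
Sellers supply 252 only when they receive Ps = 56.4 + (2/15)·252 = 90.
s = Ps − Pb = 90 − 56 = 34.

Required subsidy s = £34 per unit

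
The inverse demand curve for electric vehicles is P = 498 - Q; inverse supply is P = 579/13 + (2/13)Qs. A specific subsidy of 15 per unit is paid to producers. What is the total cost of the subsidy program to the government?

Pre-subsidy: 498 - Q = 579/13 + (2/13)Q gives Q* = 393 and P* = 105.
With the subsidy, sellers receive Ps = Pb + 15 for each unit, where Pb is the price buyers pay.
On the curves, Pb = 498 - Q and Ps = 579/13 + (2/13)Q; the wedge Ps − Pb = 15 gives 579/13 + (2/13)Q − (498 - Q) = 15, so Q' = 406.
Then Pb = 498 − 1·406 = 92 and Ps = 579/13 + (2/13)·406 = 107.
Government outlay = subsidy × quantity = 15 × 406 = 6090.

Government cost = 6090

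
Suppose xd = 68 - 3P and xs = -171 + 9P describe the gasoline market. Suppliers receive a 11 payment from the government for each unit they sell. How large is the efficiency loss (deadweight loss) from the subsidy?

Deadweight loss = 136.125

Pre-subsidy: 68 - 3P = -171 + 9P gives P* = 239/12, x* = 8.25.
With the subsidy, sellers receive Ps = Pb + 11 for each unit, where Pb is the price buyers pay.
Supply in terms of Pb becomes xs = -171 + 9(Pb + 11) = -72 + 9Pb. Setting this equal to demand: 68 - 3Pb = -72 + 9Pb, so Pb = 35/3.
Sellers receive Ps = 35/3 + 11 = 68/3; x' = 68 − 3·(35/3) = 33.
The subsidy expands output by 33 − 8.25 = 24.75 past the efficient level; on those units the gap between marginal cost and willingness to pay runs from 0 up to 11.
DWL = ½ × 11 × 24.75 = 136.125.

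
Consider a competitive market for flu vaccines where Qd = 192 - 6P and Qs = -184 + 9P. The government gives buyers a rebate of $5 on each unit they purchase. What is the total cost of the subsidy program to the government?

Pre-subsidy: 192 - 6P = -184 + 9P gives P* = 376/15, Q* = 41.6.
With the rebate, buyers effectively pay Pb = Ps − 5, where Ps is the price sellers receive.
Demand in terms of Ps becomes Qd = 192 − 6(Ps − 5) = 222 - 6Ps. Setting this equal to supply: 222 - 6Ps = -184 + 9Ps, so Ps = 406/15.
Buyers pay Pb = 406/15 − 5 = 331/15; Q' = -184 + 9·(406/15) = 59.6.
Government outlay = subsidy × quantity = 5 × 59.6 = 298.

Government cost = $298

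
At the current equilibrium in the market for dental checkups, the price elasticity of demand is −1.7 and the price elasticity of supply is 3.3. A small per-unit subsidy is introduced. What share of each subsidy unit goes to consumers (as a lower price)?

Consumer share = 0.66

For a small subsidy around the equilibrium, the benefit split depends on the relative slopes, which at a point are proportional to the elasticities.
Buyer share = εs/(εs + |εd|) = 3.3/(3.3 + 1.7) = 0.66; seller share = |εd|/(εs + |εd|) = 0.34.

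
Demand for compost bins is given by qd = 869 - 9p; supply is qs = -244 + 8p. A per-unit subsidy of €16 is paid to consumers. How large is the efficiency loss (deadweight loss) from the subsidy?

Pre-subsidy: 869 - 9p = -244 + 8p gives p* = 1113/17, q* = 4756/17.
With the rebate, buyers effectively pay pb = ps − 16, where ps is the price sellers receive.
Demand in terms of ps becomes qd = 869 − 9(ps − 16) = 1013 - 9ps. Setting this equal to supply: 1013 - 9ps = -244 + 8ps, so ps = 1257/17.
Buyers pay pb = 1257/17 − 16 = 985/17; q' = -244 + 8·(1257/17) = 5908/17.
The subsidy expands output by 5908/17 − 4756/17 = 1152/17 past the efficient level; on those units the gap between marginal cost and willingness to pay runs from 0 up to 16.
DWL = ½ × 16 × 1152/17 = 9216/17.

Deadweight loss = 9216/17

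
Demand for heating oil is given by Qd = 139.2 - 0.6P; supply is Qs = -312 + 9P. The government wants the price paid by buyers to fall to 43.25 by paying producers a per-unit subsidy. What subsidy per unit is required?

Required subsidy s = 4 per unit

At a buyer price of 43.25, quantity demanded is 139.2 − 0.6·43.25 = 113.25.
Sellers supply 113.25 only when they receive Ps with -312 + 9·Ps = 113.25, i.e. Ps = 47.25.
s = Ps − Pb = 47.25 − 43.25 = 4.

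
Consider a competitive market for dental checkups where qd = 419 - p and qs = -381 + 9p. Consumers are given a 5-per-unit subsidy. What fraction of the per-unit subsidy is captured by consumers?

Consumer share = 0.9

Pre-subsidy: 419 - p = -381 + 9p gives p* = 80, q* = 339.
With the rebate, buyers effectively pay pb = ps − 5, where ps is the price sellers receive.
Demand in terms of ps becomes qd = 419 − 1(ps − 5) = 424 - ps. Setting this equal to supply: 424 - ps = -381 + 9ps, so ps = 80.5.
Buyers pay pb = 80.5 − 5 = 75.5; q' = -381 + 9·80.5 = 343.5.
Buyers' price falls by p* − pb = 80 − 75.5 = 4.5; sellers' price rises by ps − p* = 80.5 − 80 = 0.5.
So consumers capture 4.5/5 = 0.9 of each unit of subsidy.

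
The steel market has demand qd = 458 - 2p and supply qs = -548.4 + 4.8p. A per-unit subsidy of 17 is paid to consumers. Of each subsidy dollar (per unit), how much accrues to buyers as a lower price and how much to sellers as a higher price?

Buyers gain 12 per unit; sellers gain 5 per unit

Pre-subsidy: 458 - 2p = -548.4 + 4.8p gives p* = 148, q* = 162.
With the rebate, buyers effectively pay pb = ps − 17, where ps is the price sellers receive.
Demand in terms of ps becomes qd = 458 − 2(ps − 17) = 492 - 2ps. Setting this equal to supply: 492 - 2ps = -548.4 + 4.8ps, so ps = 153.
Buyers pay pb = 153 − 17 = 136; q' = -548.4 + 4.8·153 = 186.
Buyers' price falls by p* − pb = 148 − 136 = 12; sellers' price rises by ps − p* = 153 − 148 = 5.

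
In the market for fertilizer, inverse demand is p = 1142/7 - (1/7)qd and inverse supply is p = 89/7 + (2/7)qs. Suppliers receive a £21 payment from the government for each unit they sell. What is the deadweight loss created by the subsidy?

Pre-subsidy: 1142/7 - (1/7)q = 89/7 + (2/7)q gives q* = 351 and p* = 113.
With the subsidy, sellers receive ps = pb + 21 for each unit, where pb is the price buyers pay.
On the curves, pb = 1142/7 - (1/7)q and ps = 89/7 + (2/7)q; the wedge ps − pb = 21 gives 89/7 + (2/7)q − (1142/7 - (1/7)q) = 21, so q' = 400.
Then pb = 1142/7 − (1/7)·400 = 106 and ps = 89/7 + (2/7)·400 = 127.
The subsidy expands output by 400 − 351 = 49 past the efficient level; on those units the gap between marginal cost and willingness to pay runs from 0 up to 21.
DWL = ½ × 21 × 49 = 514.5.

Deadweight loss = £514.5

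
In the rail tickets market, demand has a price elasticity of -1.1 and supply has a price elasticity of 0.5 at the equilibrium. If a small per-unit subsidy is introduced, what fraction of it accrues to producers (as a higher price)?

For a small subsidy around the equilibrium, the benefit split depends on the relative slopes, which at a point are proportional to the elasticities.
Buyer share = εs/(εs + |εd|) = 0.5/(0.5 + 1.1) = 0.3125; seller share = |εd|/(εs + |εd|) = 0.6875.
So producers capture 0.6875 of the subsidy.

Producer share = 0.6875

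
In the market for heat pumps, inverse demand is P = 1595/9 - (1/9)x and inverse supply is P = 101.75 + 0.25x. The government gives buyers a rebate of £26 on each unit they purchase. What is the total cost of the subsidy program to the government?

Government cost = £7306

Pre-subsidy: 1595/9 - (1/9)x = 101.75 + 0.25x gives x* = 209 and P* = 154.
With the rebate, buyers effectively pay Pb = Ps − 26, where Ps is the price sellers receive.
On the curves, Pb = 1595/9 - (1/9)x and Ps = 101.75 + 0.25x; the wedge Ps − Pb = 26 gives 101.75 + 0.25x − (1595/9 - (1/9)x) = 26, so x' = 281.
Then Pb = 1595/9 − (1/9)·281 = 146 and Ps = 101.75 + 0.25·281 = 172.
Government outlay = subsidy × quantity = 26 × 281 = 7306.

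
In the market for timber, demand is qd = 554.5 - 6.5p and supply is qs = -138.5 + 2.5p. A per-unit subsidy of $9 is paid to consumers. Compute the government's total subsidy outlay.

Government cost = $632.25

Pre-subsidy: 554.5 - 6.5p = -138.5 + 2.5p gives p* = 77, q* = 54.
With the rebate, buyers effectively pay pb = ps − 9, where ps is the price sellers receive.
Demand in terms of ps becomes qd = 554.5 − 6.5(ps − 9) = 613 - 6.5ps. Setting this equal to supply: 613 - 6.5ps = -138.5 + 2.5ps, so ps = 83.5.
Buyers pay pb = 83.5 − 9 = 74.5; q' = -138.5 + 2.5·83.5 = 70.25.
Government outlay = subsidy × quantity = 9 × 70.25 = 632.25.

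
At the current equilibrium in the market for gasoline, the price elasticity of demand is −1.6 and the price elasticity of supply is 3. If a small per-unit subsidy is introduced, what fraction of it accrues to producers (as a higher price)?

Producer share = 8/23

For a small subsidy around the equilibrium, the benefit split depends on the relative slopes, which at a point are proportional to the elasticities.
Buyer share = εs/(εs + |εd|) = 3/(3 + 1.6) = 15/23; seller share = |εd|/(εs + |εd|) = 8/23.
So producers capture 8/23 of the subsidy.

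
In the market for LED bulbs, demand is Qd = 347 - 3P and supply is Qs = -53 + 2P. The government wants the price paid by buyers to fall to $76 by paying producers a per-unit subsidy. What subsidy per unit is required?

At a buyer price of 76, quantity demanded is 347 − 3·76 = 119.
Sellers supply 119 only when they receive Ps with -53 + 2·Ps = 119, i.e. Ps = 86.
s = Ps − Pb = 86 − 76 = 10.

Required subsidy s = $10 per unit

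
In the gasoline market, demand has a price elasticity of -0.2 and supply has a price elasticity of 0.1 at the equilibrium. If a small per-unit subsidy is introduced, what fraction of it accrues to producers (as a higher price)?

For a small subsidy around the equilibrium, the benefit split depends on the relative slopes, which at a point are proportional to the elasticities.
Buyer share = εs/(εs + |εd|) = 0.1/(0.1 + 0.2) = 1/3; seller share = |εd|/(εs + |εd|) = 2/3.
So producers capture 2/3 of the subsidy.

Producer share = 2/3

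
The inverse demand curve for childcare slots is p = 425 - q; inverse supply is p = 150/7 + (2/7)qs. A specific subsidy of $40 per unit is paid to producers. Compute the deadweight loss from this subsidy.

Pre-subsidy: 425 - q = 150/7 + (2/7)q gives q* = 2825/9 and p* = 1000/9.
With the subsidy, sellers receive ps = pb + 40 for each unit, where pb is the price buyers pay.
On the curves, pb = 425 - q and ps = 150/7 + (2/7)q; the wedge ps − pb = 40 gives 150/7 + (2/7)q − (425 - q) = 40, so q' = 345.
Then pb = 425 − 1·345 = 80 and ps = 150/7 + (2/7)·345 = 120.
The subsidy expands output by 345 − 2825/9 = 280/9 past the efficient level; on those units the gap between marginal cost and willingness to pay runs from 0 up to 40.
DWL = ½ × 40 × 280/9 = 5600/9.

Deadweight loss = 5600/9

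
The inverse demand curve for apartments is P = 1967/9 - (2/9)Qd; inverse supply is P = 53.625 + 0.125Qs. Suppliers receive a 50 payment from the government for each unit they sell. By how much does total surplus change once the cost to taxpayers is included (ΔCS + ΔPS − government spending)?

Pre-subsidy: 1967/9 - (2/9)Q = 53.625 + 0.125Q gives Q* = 475 and P* = 113.
With the subsidy, sellers receive Ps = Pb + 50 for each unit, where Pb is the price buyers pay.
On the curves, Pb = 1967/9 - (2/9)Q and Ps = 53.625 + 0.125Q; the wedge Ps − Pb = 50 gives 53.625 + 0.125Q − (1967/9 - (2/9)Q) = 50, so Q' = 619.
Then Pb = 1967/9 − (2/9)·619 = 81 and Ps = 53.625 + 0.125·619 = 131.
ΔCS = ½(475 + 619)(113 − 81) = 17504; ΔPS = ½(475 + 619)(131 − 113) = 9846.
Government spending = 50 × 619 = 30950.
Net change = 17504 + 9846 − 30950 = -3600. The loss equals the DWL triangle ½·50·144.

Net change in total surplus = -3600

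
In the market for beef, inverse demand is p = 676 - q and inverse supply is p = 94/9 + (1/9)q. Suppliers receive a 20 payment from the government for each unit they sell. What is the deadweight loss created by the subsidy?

Deadweight loss = 180

Pre-subsidy: 676 - q = 94/9 + (1/9)q gives q* = 599 and p* = 77.
With the subsidy, sellers receive ps = pb + 20 for each unit, where pb is the price buyers pay.
On the curves, pb = 676 - q and ps = 94/9 + (1/9)q; the wedge ps − pb = 20 gives 94/9 + (1/9)q − (676 - q) = 20, so q' = 617.
Then pb = 676 − 1·617 = 59 and ps = 94/9 + (1/9)·617 = 79.
The subsidy expands output by 617 − 599 = 18 past the efficient level; on those units the gap between marginal cost and willingness to pay runs from 0 up to 20.
DWL = ½ × 20 × 18 = 180.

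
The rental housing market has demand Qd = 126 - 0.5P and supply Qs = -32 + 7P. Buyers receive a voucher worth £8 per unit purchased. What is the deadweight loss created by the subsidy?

Deadweight loss = 224/15

Pre-subsidy: 126 - 0.5P = -32 + 7P gives P* = 316/15, Q* = 1732/15.
With the rebate, buyers effectively pay Pb = Ps − 8, where Ps is the price sellers receive.
Demand in terms of Ps becomes Qd = 126 − 0.5(Ps − 8) = 130 - 0.5Ps. Setting this equal to supply: 130 - 0.5Ps = -32 + 7Ps, so Ps = 21.6.
Buyers pay Pb = 21.6 − 8 = 13.6; Q' = -32 + 7·21.6 = 119.2.
The subsidy expands output by 119.2 − 1732/15 = 56/15 past the efficient level; on those units the gap between marginal cost and willingness to pay runs from 0 up to 8.
DWL = ½ × 8 × 56/15 = 224/15.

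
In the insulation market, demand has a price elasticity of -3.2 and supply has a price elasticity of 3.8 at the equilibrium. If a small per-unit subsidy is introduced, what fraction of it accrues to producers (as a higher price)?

For a small subsidy around the equilibrium, the benefit split depends on the relative slopes, which at a point are proportional to the elasticities.
Buyer share = εs/(εs + |εd|) = 3.8/(3.8 + 3.2) = 19/35; seller share = |εd|/(εs + |εd|) = 16/35.
So producers capture 16/35 of the subsidy.

Producer share = 16/35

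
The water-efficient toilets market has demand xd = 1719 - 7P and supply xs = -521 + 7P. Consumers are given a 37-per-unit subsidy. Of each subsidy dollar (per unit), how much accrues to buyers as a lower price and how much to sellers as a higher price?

Buyers gain 18.5 per unit; sellers gain 18.5 per unit

Pre-subsidy: 1719 - 7P = -521 + 7P gives P* = 160, x* = 599.
With the rebate, buyers effectively pay Pb = Ps − 37, where Ps is the price sellers receive.
Demand in terms of Ps becomes xd = 1719 − 7(Ps − 37) = 1978 - 7Ps. Setting this equal to supply: 1978 - 7Ps = -521 + 7Ps, so Ps = 178.5.
Buyers pay Pb = 178.5 − 37 = 141.5; x' = -521 + 7·178.5 = 728.5.
Buyers' price falls by P* − Pb = 160 − 141.5 = 18.5; sellers' price rises by Ps − P* = 178.5 − 160 = 18.5.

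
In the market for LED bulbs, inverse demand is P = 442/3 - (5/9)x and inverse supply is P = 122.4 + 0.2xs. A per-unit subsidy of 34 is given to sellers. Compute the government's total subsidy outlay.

Pre-subsidy: 442/3 - (5/9)x = 122.4 + 0.2x gives x* = 33 and P* = 129.
With the subsidy, sellers receive Ps = Pb + 34 for each unit, where Pb is the price buyers pay.
On the curves, Pb = 442/3 - (5/9)x and Ps = 122.4 + 0.2x; the wedge Ps − Pb = 34 gives 122.4 + 0.2x − (442/3 - (5/9)x) = 34, so x' = 78.
Then Pb = 442/3 − (5/9)·78 = 104 and Ps = 122.4 + 0.2·78 = 138.
Government outlay = subsidy × quantity = 34 × 78 = 2652.

Government cost = 2652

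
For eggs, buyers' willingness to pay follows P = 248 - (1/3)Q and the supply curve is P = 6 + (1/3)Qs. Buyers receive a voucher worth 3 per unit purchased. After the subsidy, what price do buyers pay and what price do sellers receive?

Buyers pay 125.5; sellers receive 128.5

Pre-subsidy: 248 - (1/3)Q = 6 + (1/3)Q gives Q* = 363 and P* = 127.
With the rebate, buyers effectively pay Pb = Ps − 3, where Ps is the price sellers receive.
On the curves, Pb = 248 - (1/3)Q and Ps = 6 + (1/3)Q; the wedge Ps − Pb = 3 gives 6 + (1/3)Q − (248 - (1/3)Q) = 3, so Q' = 367.5.
Then Pb = 248 − (1/3)·367.5 = 125.5 and Ps = 6 + (1/3)·367.5 = 128.5.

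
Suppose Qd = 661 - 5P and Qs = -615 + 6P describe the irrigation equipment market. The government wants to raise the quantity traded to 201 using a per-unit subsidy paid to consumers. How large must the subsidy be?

At Q = 201, invert demand for the buyer price: Pb = (661 − 201)/5 = 92; invert supply for the seller price: Ps = (201 − (-615))/6 = 136.
The subsidy must fill the gap: s = Ps − Pb = 136 − 92 = 44.

Required subsidy s = 44 per unit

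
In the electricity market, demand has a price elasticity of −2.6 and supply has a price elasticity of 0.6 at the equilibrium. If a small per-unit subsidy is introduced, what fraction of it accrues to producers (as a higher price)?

Producer share = 0.8125

For a small subsidy around the equilibrium, the benefit split depends on the relative slopes, which at a point are proportional to the elasticities.
Buyer share = εs/(εs + |εd|) = 0.6/(0.6 + 2.6) = 0.1875; seller share = |εd|/(εs + |εd|) = 0.8125.
So producers capture 0.8125 of the subsidy.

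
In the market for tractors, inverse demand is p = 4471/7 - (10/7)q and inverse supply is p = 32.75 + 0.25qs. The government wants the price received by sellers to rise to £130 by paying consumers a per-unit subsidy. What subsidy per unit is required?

Required subsidy s = £47 per unit

At a seller price of 130, quantity supplied is -131 + 4·130 = 389.
Buyers absorb 389 only when they pay pb = 4471/7 − (10/7)·389 = 83.
s = ps − pb = 130 − 83 = 47.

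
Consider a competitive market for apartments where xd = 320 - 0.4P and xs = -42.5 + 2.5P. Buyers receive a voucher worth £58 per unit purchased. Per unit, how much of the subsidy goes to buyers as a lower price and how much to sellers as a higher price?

Pre-subsidy: 320 - 0.4P = -42.5 + 2.5P gives P* = 125, x* = 270.
With the rebate, buyers effectively pay Pb = Ps − 58, where Ps is the price sellers receive.
Demand in terms of Ps becomes xd = 320 − 0.4(Ps − 58) = 343.2 - 0.4Ps. Setting this equal to supply: 343.2 - 0.4Ps = -42.5 + 2.5Ps, so Ps = 133.
Buyers pay Pb = 133 − 58 = 75; x' = -42.5 + 2.5·133 = 290.
Buyers' price falls by P* − Pb = 125 − 75 = 50; sellers' price rises by Ps − P* = 133 − 125 = 8.

Buyers gain £50 per unit; sellers gain £8 per unit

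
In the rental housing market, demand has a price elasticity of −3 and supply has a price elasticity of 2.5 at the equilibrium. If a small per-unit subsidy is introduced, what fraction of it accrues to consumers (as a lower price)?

Consumer share = 5/11

For a small subsidy around the equilibrium, the benefit split depends on the relative slopes, which at a point are proportional to the elasticities.
Buyer share = εs/(εs + |εd|) = 2.5/(2.5 + 3) = 5/11; seller share = |εd|/(εs + |εd|) = 6/11.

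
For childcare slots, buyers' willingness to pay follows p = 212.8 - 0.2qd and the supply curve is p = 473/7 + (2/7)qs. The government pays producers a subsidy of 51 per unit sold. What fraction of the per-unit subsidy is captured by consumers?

Consumer share = 7/17

Pre-subsidy: 212.8 - 0.2q = 473/7 + (2/7)q gives q* = 299 and p* = 153.
With the subsidy, sellers receive ps = pb + 51 for each unit, where pb is the price buyers pay.
On the curves, pb = 212.8 - 0.2q and ps = 473/7 + (2/7)q; the wedge ps − pb = 51 gives 473/7 + (2/7)q − (212.8 - 0.2q) = 51, so q' = 404.
Then pb = 212.8 − 0.2·404 = 132 and ps = 473/7 + (2/7)·404 = 183.
Buyers' price falls by p* − pb = 153 − 132 = 21; sellers' price rises by ps − p* = 183 − 153 = 30.
So consumers capture 21/51 = 7/17 of each unit of subsidy.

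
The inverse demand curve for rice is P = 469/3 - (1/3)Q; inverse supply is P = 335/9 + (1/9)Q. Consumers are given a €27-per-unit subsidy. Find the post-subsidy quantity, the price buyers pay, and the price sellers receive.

Pre-subsidy: 469/3 - (1/3)Q = 335/9 + (1/9)Q gives Q* = 268 and P* = 67.
With the rebate, buyers effectively pay Pb = Ps − 27, where Ps is the price sellers receive.
On the curves, Pb = 469/3 - (1/3)Q and Ps = 335/9 + (1/9)Q; the wedge Ps − Pb = 27 gives 335/9 + (1/9)Q − (469/3 - (1/3)Q) = 27, so Q' = 328.75.
Then Pb = 469/3 − (1/3)·328.75 = 46.75 and Ps = 335/9 + (1/9)·328.75 = 73.75.

Q' = 328.75; buyers pay €46.75; sellers receive €73.75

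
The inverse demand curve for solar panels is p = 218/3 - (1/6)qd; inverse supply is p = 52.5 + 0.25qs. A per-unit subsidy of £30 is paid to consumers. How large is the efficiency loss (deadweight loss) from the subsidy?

Pre-subsidy: 218/3 - (1/6)q = 52.5 + 0.25q gives q* = 48.4 and p* = 64.6.
With the rebate, buyers effectively pay pb = ps − 30, where ps is the price sellers receive.
On the curves, pb = 218/3 - (1/6)q and ps = 52.5 + 0.25q; the wedge ps − pb = 30 gives 52.5 + 0.25q − (218/3 - (1/6)q) = 30, so q' = 120.4.
Then pb = 218/3 − (1/6)·120.4 = 52.6 and ps = 52.5 + 0.25·120.4 = 82.6.
The subsidy expands output by 120.4 − 48.4 = 72 past the efficient level; on those units the gap between marginal cost and willingness to pay runs from 0 up to 30.
DWL = ½ × 30 × 72 = 1080.

Deadweight loss = £1080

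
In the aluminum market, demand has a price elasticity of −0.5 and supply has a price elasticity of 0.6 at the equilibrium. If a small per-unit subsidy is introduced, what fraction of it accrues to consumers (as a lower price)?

Consumer share = 6/11

For a small subsidy around the equilibrium, the benefit split depends on the relative slopes, which at a point are proportional to the elasticities.
Buyer share = εs/(εs + |εd|) = 0.6/(0.6 + 0.5) = 6/11; seller share = |εd|/(εs + |εd|) = 5/11.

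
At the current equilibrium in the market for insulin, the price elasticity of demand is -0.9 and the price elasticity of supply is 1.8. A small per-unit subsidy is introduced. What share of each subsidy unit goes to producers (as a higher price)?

For a small subsidy around the equilibrium, the benefit split depends on the relative slopes, which at a point are proportional to the elasticities.
Buyer share = εs/(εs + |εd|) = 1.8/(1.8 + 0.9) = 2/3; seller share = |εd|/(εs + |εd|) = 1/3.
So producers capture 1/3 of the subsidy.

Producer share = 1/3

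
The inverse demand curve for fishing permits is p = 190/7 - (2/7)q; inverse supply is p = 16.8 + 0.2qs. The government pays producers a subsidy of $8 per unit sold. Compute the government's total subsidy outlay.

Government cost = 5136/17

Pre-subsidy: 190/7 - (2/7)q = 16.8 + 0.2q gives q* = 362/17 and p* = 358/17.
With the subsidy, sellers receive ps = pb + 8 for each unit, where pb is the price buyers pay.
On the curves, pb = 190/7 - (2/7)q and ps = 16.8 + 0.2q; the wedge ps − pb = 8 gives 16.8 + 0.2q − (190/7 - (2/7)q) = 8, so q' = 642/17.
Then pb = 190/7 − (2/7)·(642/17) = 278/17 and ps = 16.8 + 0.2·(642/17) = 414/17.
Government outlay = subsidy × quantity = 8 × 642/17 = 5136/17.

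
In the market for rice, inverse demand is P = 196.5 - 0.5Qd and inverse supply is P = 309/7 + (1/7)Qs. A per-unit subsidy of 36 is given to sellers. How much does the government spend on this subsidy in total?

Government cost = 10548

Pre-subsidy: 196.5 - 0.5Q = 309/7 + (1/7)Q gives Q* = 237 and P* = 78.
With the subsidy, sellers receive Ps = Pb + 36 for each unit, where Pb is the price buyers pay.
On the curves, Pb = 196.5 - 0.5Q and Ps = 309/7 + (1/7)Q; the wedge Ps − Pb = 36 gives 309/7 + (1/7)Q − (196.5 - 0.5Q) = 36, so Q' = 293.
Then Pb = 196.5 − 0.5·293 = 50 and Ps = 309/7 + (1/7)·293 = 86.
Government outlay = subsidy × quantity = 36 × 293 = 10548.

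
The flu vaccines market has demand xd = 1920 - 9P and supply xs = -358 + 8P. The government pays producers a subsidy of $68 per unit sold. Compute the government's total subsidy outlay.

Pre-subsidy: 1920 - 9P = -358 + 8P gives P* = 134, x* = 714.
With the subsidy, sellers receive Ps = Pb + 68 for each unit, where Pb is the price buyers pay.
Supply in terms of Pb becomes xs = -358 + 8(Pb + 68) = 186 + 8Pb. Setting this equal to demand: 1920 - 9Pb = 186 + 8Pb, so Pb = 102.
Sellers receive Ps = 102 + 68 = 170; x' = 1920 − 9·102 = 1002.
Government outlay = subsidy × quantity = 68 × 1002 = 68136.

Government cost = $68136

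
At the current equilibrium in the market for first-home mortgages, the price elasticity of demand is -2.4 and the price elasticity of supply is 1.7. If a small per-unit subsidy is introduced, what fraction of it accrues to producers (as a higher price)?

For a small subsidy around the equilibrium, the benefit split depends on the relative slopes, which at a point are proportional to the elasticities.
Buyer share = εs/(εs + |εd|) = 1.7/(1.7 + 2.4) = 17/41; seller share = |εd|/(εs + |εd|) = 24/41.
So producers capture 24/41 of the subsidy.

Producer share = 24/41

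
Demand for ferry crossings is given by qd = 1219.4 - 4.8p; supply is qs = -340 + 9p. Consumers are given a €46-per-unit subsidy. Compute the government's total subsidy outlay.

Government cost = €37766

Pre-subsidy: 1219.4 - 4.8p = -340 + 9p gives p* = 113, q* = 677.
With the rebate, buyers effectively pay pb = ps − 46, where ps is the price sellers receive.
Demand in terms of ps becomes qd = 1219.4 − 4.8(ps − 46) = 1440.2 - 4.8ps. Setting this equal to supply: 1440.2 - 4.8ps = -340 + 9ps, so ps = 129.
Buyers pay pb = 129 − 46 = 83; q' = -340 + 9·129 = 821.
Government outlay = subsidy × quantity = 46 × 821 = 37766.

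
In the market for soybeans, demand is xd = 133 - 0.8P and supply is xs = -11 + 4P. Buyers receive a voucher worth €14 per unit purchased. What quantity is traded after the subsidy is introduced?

x' = 355/3

Pre-subsidy: 133 - 0.8P = -11 + 4P gives P* = 30, x* = 109.
With the rebate, buyers effectively pay Pb = Ps − 14, where Ps is the price sellers receive.
Demand in terms of Ps becomes xd = 133 − 0.8(Ps − 14) = 144.2 - 0.8Ps. Setting this equal to supply: 144.2 - 0.8Ps = -11 + 4Ps, so Ps = 97/3.
Buyers pay Pb = 97/3 − 14 = 55/3; x' = -11 + 4·(97/3) = 355/3.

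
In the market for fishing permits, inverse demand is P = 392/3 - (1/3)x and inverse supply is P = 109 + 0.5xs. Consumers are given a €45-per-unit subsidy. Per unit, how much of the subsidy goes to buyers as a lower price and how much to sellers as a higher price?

Buyers gain €18 per unit; sellers gain €27 per unit

Pre-subsidy: 392/3 - (1/3)x = 109 + 0.5x gives x* = 26 and P* = 122.
With the rebate, buyers effectively pay Pb = Ps − 45, where Ps is the price sellers receive.
On the curves, Pb = 392/3 - (1/3)x and Ps = 109 + 0.5x; the wedge Ps − Pb = 45 gives 109 + 0.5x − (392/3 - (1/3)x) = 45, so x' = 80.
Then Pb = 392/3 − (1/3)·80 = 104 and Ps = 109 + 0.5·80 = 149.
Buyers' price falls by P* − Pb = 122 − 104 = 18; sellers' price rises by Ps − P* = 149 − 122 = 27.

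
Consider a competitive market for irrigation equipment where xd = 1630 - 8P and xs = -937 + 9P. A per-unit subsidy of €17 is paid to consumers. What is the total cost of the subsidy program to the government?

Government cost = €8398

Pre-subsidy: 1630 - 8P = -937 + 9P gives P* = 151, x* = 422.
With the rebate, buyers effectively pay Pb = Ps − 17, where Ps is the price sellers receive.
Demand in terms of Ps becomes xd = 1630 − 8(Ps − 17) = 1766 - 8Ps. Setting this equal to supply: 1766 - 8Ps = -937 + 9Ps, so Ps = 159.
Buyers pay Pb = 159 − 17 = 142; x' = -937 + 9·159 = 494.
Government outlay = subsidy × quantity = 17 × 494 = 8398.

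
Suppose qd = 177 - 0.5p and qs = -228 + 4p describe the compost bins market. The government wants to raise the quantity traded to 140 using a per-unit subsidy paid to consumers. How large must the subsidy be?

Required subsidy s = 18 per unit

At q = 140, invert demand for the buyer price: pb = (177 − 140)/0.5 = 74; invert supply for the seller price: ps = (140 − (-228))/4 = 92.
The subsidy must fill the gap: s = ps − pb = 92 − 74 = 18.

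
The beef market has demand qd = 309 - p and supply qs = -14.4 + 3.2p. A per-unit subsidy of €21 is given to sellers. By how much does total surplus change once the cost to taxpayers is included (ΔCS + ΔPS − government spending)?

Net change in total surplus = -€168

Pre-subsidy: 309 - p = -14.4 + 3.2p gives p* = 77, q* = 232.
With the subsidy, sellers receive ps = pb + 21 for each unit, where pb is the price buyers pay.
Supply in terms of pb becomes qs = -14.4 + 3.2(pb + 21) = 52.8 + 3.2pb. Setting this equal to demand: 309 - pb = 52.8 + 3.2pb, so pb = 61.
Sellers receive ps = 61 + 21 = 82; q' = 309 − 1·61 = 248.
ΔCS = ½(232 + 248)(77 − 61) = 3840; ΔPS = ½(232 + 248)(82 − 77) = 1200.
Government spending = 21 × 248 = 5208.
Net change = 3840 + 1200 − 5208 = -168. The loss equals the DWL triangle ½·21·16.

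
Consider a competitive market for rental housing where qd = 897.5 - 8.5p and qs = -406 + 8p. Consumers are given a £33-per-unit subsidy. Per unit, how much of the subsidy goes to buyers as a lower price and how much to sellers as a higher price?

Buyers gain £16 per unit; sellers gain £17 per unit

Pre-subsidy: 897.5 - 8.5p = -406 + 8p gives p* = 79, q* = 226.
With the rebate, buyers effectively pay pb = ps − 33, where ps is the price sellers receive.
Demand in terms of ps becomes qd = 897.5 − 8.5(ps − 33) = 1178 - 8.5ps. Setting this equal to supply: 1178 - 8.5ps = -406 + 8ps, so ps = 96.
Buyers pay pb = 96 − 33 = 63; q' = -406 + 8·96 = 362.
Buyers' price falls by p* − pb = 79 − 63 = 16; sellers' price rises by ps − p* = 96 − 79 = 17.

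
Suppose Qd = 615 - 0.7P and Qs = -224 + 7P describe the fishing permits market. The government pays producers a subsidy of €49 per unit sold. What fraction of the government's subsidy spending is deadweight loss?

Pre-subsidy: 615 - 0.7P = -224 + 7P gives P* = 8390/77, Q* = 5926/11.
With the subsidy, sellers receive Ps = Pb + 49 for each unit, where Pb is the price buyers pay.
Supply in terms of Pb becomes Qs = -224 + 7(Pb + 49) = 119 + 7Pb. Setting this equal to demand: 615 - 0.7Pb = 119 + 7Pb, so Pb = 4960/77.
Sellers receive Ps = 4960/77 + 49 = 8733/77; Q' = 615 − 0.7·(4960/77) = 6269/11.
ΔCS = ½(5926/11 + 6269/11)(8390/77 − 4960/77) = 2987775/121; ΔPS = ½(5926/11 + 6269/11)(8733/77 − 8390/77) = 597555/242.
Government spending = 49 × 6269/11 = 307181/11.
DWL = ½ × 49 × (6269/11 − 5926/11) = 16807/22; fraction = (16807/22) / (307181/11) = 343/12538.

DWL / government spending = 343/12538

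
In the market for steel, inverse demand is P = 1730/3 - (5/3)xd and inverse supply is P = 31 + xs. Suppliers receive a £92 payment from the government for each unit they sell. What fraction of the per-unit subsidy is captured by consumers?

Pre-subsidy: 1730/3 - (5/3)x = 31 + x gives x* = 204.625 and P* = 235.625.
With the subsidy, sellers receive Ps = Pb + 92 for each unit, where Pb is the price buyers pay.
On the curves, Pb = 1730/3 - (5/3)x and Ps = 31 + x; the wedge Ps − Pb = 92 gives 31 + x − (1730/3 - (5/3)x) = 92, so x' = 239.125.
Then Pb = 1730/3 − (5/3)·239.125 = 178.125 and Ps = 31 + 1·239.125 = 270.125.
Buyers' price falls by P* − Pb = 235.625 − 178.125 = 57.5; sellers' price rises by Ps − P* = 270.125 − 235.625 = 34.5.
So consumers capture 57.5/92 = 0.625 of each unit of subsidy.

Consumer share = 0.625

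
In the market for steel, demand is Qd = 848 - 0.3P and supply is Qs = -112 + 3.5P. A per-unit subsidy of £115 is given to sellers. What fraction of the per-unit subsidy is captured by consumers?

Consumer share = 35/38

Pre-subsidy: 848 - 0.3P = -112 + 3.5P gives P* = 4800/19, Q* = 14672/19.
With the subsidy, sellers receive Ps = Pb + 115 for each unit, where Pb is the price buyers pay.
Supply in terms of Pb becomes Qs = -112 + 3.5(Pb + 115) = 290.5 + 3.5Pb. Setting this equal to demand: 848 - 0.3Pb = 290.5 + 3.5Pb, so Pb = 5575/38.
Sellers receive Ps = 5575/38 + 115 = 9945/38; Q' = 848 − 0.3·(5575/38) = 61103/76.
Buyers' price falls by P* − Pb = 4800/19 − 5575/38 = 4025/38; sellers' price rises by Ps − P* = 9945/38 − 4800/19 = 345/38.
So consumers capture (4025/38)/115 = 35/38 of each unit of subsidy.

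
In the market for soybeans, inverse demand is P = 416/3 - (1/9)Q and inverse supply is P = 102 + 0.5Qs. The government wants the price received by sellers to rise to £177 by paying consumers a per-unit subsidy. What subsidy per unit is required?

At a seller price of 177, quantity supplied is -204 + 2·177 = 150.
Buyers absorb 150 only when they pay Pb = 416/3 − (1/9)·150 = 122.
s = Ps − Pb = 177 − 122 = 55.

Required subsidy s = £55 per unit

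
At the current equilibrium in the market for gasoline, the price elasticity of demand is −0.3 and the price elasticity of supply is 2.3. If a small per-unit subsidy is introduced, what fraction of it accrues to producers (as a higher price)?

Producer share = 3/26

For a small subsidy around the equilibrium, the benefit split depends on the relative slopes, which at a point are proportional to the elasticities.
Buyer share = εs/(εs + |εd|) = 2.3/(2.3 + 0.3) = 23/26; seller share = |εd|/(εs + |εd|) = 3/26.
So producers capture 3/26 of the subsidy.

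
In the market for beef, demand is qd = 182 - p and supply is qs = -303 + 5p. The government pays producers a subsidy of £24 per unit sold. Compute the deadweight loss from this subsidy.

Pre-subsidy: 182 - p = -303 + 5p gives p* = 485/6, q* = 607/6.
With the subsidy, sellers receive ps = pb + 24 for each unit, where pb is the price buyers pay.
Supply in terms of pb becomes qs = -303 + 5(pb + 24) = -183 + 5pb. Setting this equal to demand: 182 - pb = -183 + 5pb, so pb = 365/6.
Sellers receive ps = 365/6 + 24 = 509/6; q' = 182 − 1·(365/6) = 727/6.
The subsidy expands output by 727/6 − 607/6 = 20 past the efficient level; on those units the gap between marginal cost and willingness to pay runs from 0 up to 24.
DWL = ½ × 24 × 20 = 240.

Deadweight loss = £240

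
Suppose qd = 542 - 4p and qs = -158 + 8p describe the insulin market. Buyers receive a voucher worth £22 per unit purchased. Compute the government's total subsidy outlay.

Government cost = 24244/3

Pre-subsidy: 542 - 4p = -158 + 8p gives p* = 175/3, q* = 926/3.
With the rebate, buyers effectively pay pb = ps − 22, where ps is the price sellers receive.
Demand in terms of ps becomes qd = 542 − 4(ps − 22) = 630 - 4ps. Setting this equal to supply: 630 - 4ps = -158 + 8ps, so ps = 197/3.
Buyers pay pb = 197/3 − 22 = 131/3; q' = -158 + 8·(197/3) = 1102/3.
Government outlay = subsidy × quantity = 22 × 1102/3 = 24244/3.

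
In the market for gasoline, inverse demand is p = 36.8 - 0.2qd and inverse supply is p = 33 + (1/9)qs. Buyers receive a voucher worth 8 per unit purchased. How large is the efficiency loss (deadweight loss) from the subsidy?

Pre-subsidy: 36.8 - 0.2q = 33 + (1/9)q gives q* = 171/14 and p* = 481/14.
With the rebate, buyers effectively pay pb = ps − 8, where ps is the price sellers receive.
On the curves, pb = 36.8 - 0.2q and ps = 33 + (1/9)q; the wedge ps − pb = 8 gives 33 + (1/9)q − (36.8 - 0.2q) = 8, so q' = 531/14.
Then pb = 36.8 − 0.2·(531/14) = 409/14 and ps = 33 + (1/9)·(531/14) = 521/14.
The subsidy expands output by 531/14 − 171/14 = 180/7 past the efficient level; on those units the gap between marginal cost and willingness to pay runs from 0 up to 8.
DWL = ½ × 8 × 180/7 = 720/7.

Deadweight loss = 720/7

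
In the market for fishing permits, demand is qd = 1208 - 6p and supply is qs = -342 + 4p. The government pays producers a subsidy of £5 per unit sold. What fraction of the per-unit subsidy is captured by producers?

Pre-subsidy: 1208 - 6p = -342 + 4p gives p* = 155, q* = 278.
With the subsidy, sellers receive ps = pb + 5 for each unit, where pb is the price buyers pay.
Supply in terms of pb becomes qs = -342 + 4(pb + 5) = -322 + 4pb. Setting this equal to demand: 1208 - 6pb = -322 + 4pb, so pb = 153.
Sellers receive ps = 153 + 5 = 158; q' = 1208 − 6·153 = 290.
Buyers' price falls by p* − pb = 155 − 153 = 2; sellers' price rises by ps − p* = 158 − 155 = 3.
So producers capture 3/5 = 0.6 of each unit of subsidy.

Producer share = 0.6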